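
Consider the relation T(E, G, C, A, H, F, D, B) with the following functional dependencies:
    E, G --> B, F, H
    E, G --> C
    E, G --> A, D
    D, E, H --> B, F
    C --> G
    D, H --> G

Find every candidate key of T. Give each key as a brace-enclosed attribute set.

No FD produces {E}, so it must be in every candidate key.
{C, E}⁺ = {A, B, C, D, E, F, G, H} — all of the relation — so {C, E} is a candidate key.
{E, G}⁺ = {A, B, C, D, E, F, G, H} — all of the relation — so {E, G} is a candidate key.
{D, E, H}⁺ = {A, B, C, D, E, F, G, H} — all of the relation — so {D, E, H} is a candidate key.
No proper subset of any of these is a key, and no other minimal superkey exists.

{C, E}, {D, E, H}, {E, G}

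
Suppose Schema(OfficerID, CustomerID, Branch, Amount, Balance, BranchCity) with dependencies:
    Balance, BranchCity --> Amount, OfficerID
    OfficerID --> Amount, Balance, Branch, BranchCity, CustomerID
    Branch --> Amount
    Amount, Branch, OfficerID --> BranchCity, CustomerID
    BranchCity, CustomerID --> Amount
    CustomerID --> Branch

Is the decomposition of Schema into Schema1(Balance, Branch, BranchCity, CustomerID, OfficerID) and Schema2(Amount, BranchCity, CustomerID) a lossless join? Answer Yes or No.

The shared attributes are {BranchCity, CustomerID} and {BranchCity, CustomerID}⁺ = {Amount, Branch, BranchCity, CustomerID}.
Schema2 is contained in that closure, so Schema1 ∩ Schema2 --> Schema2 holds and the join is lossless.

Yes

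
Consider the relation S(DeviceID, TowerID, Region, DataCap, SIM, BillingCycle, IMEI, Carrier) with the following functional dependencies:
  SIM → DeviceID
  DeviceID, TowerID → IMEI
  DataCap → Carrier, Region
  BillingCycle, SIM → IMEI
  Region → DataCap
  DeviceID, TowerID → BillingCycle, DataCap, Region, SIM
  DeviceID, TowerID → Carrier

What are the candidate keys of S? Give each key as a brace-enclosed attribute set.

Attributes never on any right-hand side: {TowerID} — every candidate key must contain it.
{DeviceID, TowerID}⁺ = {BillingCycle, Carrier, DataCap, DeviceID, IMEI, Region, SIM, TowerID}, which is every attribute, so {DeviceID, TowerID} is a candidate key.
{SIM, TowerID}⁺ = {BillingCycle, Carrier, DataCap, DeviceID, IMEI, Region, SIM, TowerID}, which is every attribute, so {SIM, TowerID} is a candidate key.
These are minimal and exhaustive — every other superkey contains one of them.

{DeviceID, TowerID}, {SIM, TowerID}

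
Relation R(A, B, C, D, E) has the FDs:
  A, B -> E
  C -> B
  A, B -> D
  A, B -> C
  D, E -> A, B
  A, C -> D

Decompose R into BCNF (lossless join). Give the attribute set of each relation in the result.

{A, C, D, E}; {B, C}

Candidate keys of the original relation: {A, B}, {A, C}, {D, E}.
In {A, B, C, D, E}, {C} is not a superkey ({C}⁺ restricted to this set is {B, C}), so split on C -> B into {B, C} and {A, C, D, E}.
{B, C} is in BCNF.
{A, C, D, E} is in BCNF.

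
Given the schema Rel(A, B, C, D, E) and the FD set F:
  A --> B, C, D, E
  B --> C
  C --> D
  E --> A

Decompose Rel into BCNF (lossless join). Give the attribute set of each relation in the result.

Candidate keys of the original relation: {A}, {E}.
In {A, B, C, D, E}, {B} is not a superkey ({B}⁺ restricted to this set is {B, C, D}), so split on B --> C, D into {B, C, D} and {A, B, E}.
In {B, C, D}, {C} is not a superkey ({C}⁺ restricted to this set is {C, D}), so split on C --> D into {C, D} and {B, C}.
{C, D}: every determinant is a superkey — BCNF.
{B, C}: every determinant is a superkey — BCNF.
{A, B, E}: every determinant is a superkey — BCNF.

{A, B, E}; {B, C}; {C, D}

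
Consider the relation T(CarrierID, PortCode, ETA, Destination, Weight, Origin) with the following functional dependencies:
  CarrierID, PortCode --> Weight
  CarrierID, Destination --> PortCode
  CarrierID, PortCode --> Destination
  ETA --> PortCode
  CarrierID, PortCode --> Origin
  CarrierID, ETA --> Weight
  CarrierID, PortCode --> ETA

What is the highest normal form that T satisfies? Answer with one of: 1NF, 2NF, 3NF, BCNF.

Candidate keys: {CarrierID, Destination}, {CarrierID, ETA}, {CarrierID, PortCode}. Prime attributes: {CarrierID, Destination, ETA, PortCode}.
For ETA --> PortCode we have {ETA}⁺ = {ETA, PortCode}; {ETA} is not a superkey, so BCNF fails.
Since {PortCode} ⊆ prime attributes and every other non-superkey FD also has a prime right side, the schema is in 3NF.

3NF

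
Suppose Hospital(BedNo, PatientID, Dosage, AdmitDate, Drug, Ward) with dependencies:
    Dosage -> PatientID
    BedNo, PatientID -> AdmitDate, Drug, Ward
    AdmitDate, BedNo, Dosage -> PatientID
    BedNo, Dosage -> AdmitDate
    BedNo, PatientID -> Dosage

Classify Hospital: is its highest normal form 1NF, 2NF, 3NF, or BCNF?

Candidate keys: {BedNo, Dosage}, {BedNo, PatientID}. Prime attributes: {BedNo, Dosage, PatientID}.
Dosage -> PatientID: {Dosage}⁺ = {Dosage, PatientID}, which is not all of the attributes, so the left side is not a superkey — BCNF is violated.
Its right-hand attributes {PatientID} are all prime, as are those of every other non-superkey FD — the relation is in 3NF.

3NF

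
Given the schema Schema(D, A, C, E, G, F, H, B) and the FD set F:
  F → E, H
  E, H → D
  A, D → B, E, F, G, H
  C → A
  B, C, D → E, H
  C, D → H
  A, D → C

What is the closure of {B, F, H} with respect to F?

{B, D, E, F, H}

Start with {B, F, H}.
F → E, H applies; add {E} → now {B, E, F, H}.
E, H → D applies; add {D} → now {B, D, E, F, H}.
No further FD applies.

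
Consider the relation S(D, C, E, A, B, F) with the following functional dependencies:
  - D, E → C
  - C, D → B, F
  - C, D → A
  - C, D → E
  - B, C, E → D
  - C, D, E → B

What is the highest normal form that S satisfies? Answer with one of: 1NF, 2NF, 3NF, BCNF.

BCNF

Candidate keys: {B, C, E}, {C, D}, {D, E}. Prime attributes: {B, C, D, E}.
The left-hand side of every FD is a superkey, so BCNF is satisfied.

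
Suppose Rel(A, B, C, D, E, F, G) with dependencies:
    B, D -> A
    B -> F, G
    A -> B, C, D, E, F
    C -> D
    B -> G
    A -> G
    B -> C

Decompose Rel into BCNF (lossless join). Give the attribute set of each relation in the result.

Candidate keys of the original relation: {A}, {B}.
Within {A, B, C, D, E, F, G}: {C}⁺ ∩ {A, B, C, D, E, F, G} = {C, D}, not the whole set, so C -> D violates BCNF; decompose into {C, D} and {A, B, C, E, F, G}.
{C, D} is in BCNF.
{A, B, C, E, F, G} is in BCNF.

{A, B, C, E, F, G}; {C, D}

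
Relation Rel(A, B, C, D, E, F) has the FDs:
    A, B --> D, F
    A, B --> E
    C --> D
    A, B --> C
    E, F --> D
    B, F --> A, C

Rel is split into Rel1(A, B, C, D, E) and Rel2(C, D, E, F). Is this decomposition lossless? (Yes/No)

No

The shared attributes are {C, D, E} and {C, D, E}⁺ = {C, D, E}.
Neither Rel1 nor Rel2 is contained in that closure, so the decomposition is lossy.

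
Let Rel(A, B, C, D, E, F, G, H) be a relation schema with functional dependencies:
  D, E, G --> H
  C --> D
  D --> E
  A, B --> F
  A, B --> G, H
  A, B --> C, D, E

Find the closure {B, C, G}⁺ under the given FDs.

Start with {B, C, G}.
C --> D applies; add {D} → now {B, C, D, G}.
D --> E applies; add {E} → now {B, C, D, E, G}.
D, E, G --> H applies; add {H} → now {B, C, D, E, G, H}.
No further FD applies.

{B, C, D, E, G, H}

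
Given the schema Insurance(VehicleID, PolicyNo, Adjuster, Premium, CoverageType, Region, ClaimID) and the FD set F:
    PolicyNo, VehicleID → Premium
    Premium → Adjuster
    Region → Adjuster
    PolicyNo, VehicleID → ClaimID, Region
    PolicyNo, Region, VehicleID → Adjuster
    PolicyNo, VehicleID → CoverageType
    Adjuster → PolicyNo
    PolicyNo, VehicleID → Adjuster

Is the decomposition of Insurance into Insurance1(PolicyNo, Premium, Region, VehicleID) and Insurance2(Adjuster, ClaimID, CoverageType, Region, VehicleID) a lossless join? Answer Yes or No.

Yes

Common attributes: {Region, VehicleID}; their closure is {Adjuster, ClaimID, CoverageType, PolicyNo, Premium, Region, VehicleID}.
Since Insurance1 ⊆ {Adjuster, ClaimID, CoverageType, PolicyNo, Premium, Region, VehicleID}, the intersection is a superkey of Insurance1; the decomposition is lossless.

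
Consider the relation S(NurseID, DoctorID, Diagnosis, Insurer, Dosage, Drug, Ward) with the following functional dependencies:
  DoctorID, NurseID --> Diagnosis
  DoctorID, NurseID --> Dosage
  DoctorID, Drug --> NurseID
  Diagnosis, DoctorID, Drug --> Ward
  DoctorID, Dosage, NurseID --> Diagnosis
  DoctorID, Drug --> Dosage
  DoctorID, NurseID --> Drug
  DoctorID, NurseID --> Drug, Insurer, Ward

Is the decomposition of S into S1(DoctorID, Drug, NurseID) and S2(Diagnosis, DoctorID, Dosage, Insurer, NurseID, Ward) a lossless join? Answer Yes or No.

S1 ∩ S2 = {DoctorID, NurseID}; its closure under F is {Diagnosis, DoctorID, Dosage, Drug, Insurer, NurseID, Ward}.
S1 is contained in that closure, so S1 ∩ S2 --> S1 holds and the join is lossless.

Yes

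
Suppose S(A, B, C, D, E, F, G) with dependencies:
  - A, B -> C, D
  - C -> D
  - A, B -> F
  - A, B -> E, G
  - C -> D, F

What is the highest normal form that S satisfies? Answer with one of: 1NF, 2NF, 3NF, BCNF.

2NF

Candidate key: {A, B}. Prime attributes: {A, B}.
For C -> D we have {C}⁺ = {C, D, F}; {C} is not a superkey, so BCNF fails.
C -> D determines the non-prime attribute {D} from a non-superkey — 3NF is violated.
No proper subset of a key has a non-prime attribute in its closure, so there is no partial dependency; 2NF holds.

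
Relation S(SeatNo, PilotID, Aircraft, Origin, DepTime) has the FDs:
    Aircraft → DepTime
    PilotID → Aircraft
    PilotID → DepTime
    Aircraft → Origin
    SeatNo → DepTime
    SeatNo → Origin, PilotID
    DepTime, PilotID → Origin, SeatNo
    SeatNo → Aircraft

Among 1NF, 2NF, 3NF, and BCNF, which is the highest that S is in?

2NF

Candidate keys: {PilotID}, {SeatNo}. Prime attributes: {PilotID, SeatNo}.
Aircraft → DepTime: {Aircraft}⁺ = {Aircraft, DepTime, Origin}, which is not all of the attributes, so the left side is not a superkey — BCNF is violated.
Because {DepTime} is non-prime and the left side of Aircraft → DepTime is not a superkey, the relation is not in 3NF.
With only single-attribute keys there can be no partial dependency, so 2NF holds.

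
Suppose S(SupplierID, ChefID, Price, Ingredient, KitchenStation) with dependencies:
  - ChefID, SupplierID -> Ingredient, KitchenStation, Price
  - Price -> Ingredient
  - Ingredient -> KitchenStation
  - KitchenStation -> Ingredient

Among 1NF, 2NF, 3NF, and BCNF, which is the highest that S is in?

2NF

Candidate key: {ChefID, SupplierID}. Prime attributes: {ChefID, SupplierID}.
Price -> Ingredient breaks BCNF: {Price}⁺ = {Ingredient, KitchenStation, Price}, so {Price} is not a superkey.
Because {Ingredient} is non-prime and the left side of Price -> Ingredient is not a superkey, the relation is not in 3NF.
No non-prime attribute depends on a proper subset of any candidate key, so 2NF holds.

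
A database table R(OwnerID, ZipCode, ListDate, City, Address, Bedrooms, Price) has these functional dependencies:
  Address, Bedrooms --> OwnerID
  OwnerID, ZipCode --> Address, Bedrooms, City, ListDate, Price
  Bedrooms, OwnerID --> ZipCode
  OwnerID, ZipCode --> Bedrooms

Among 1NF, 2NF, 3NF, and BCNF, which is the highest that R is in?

Candidate keys: {Address, Bedrooms}, {Bedrooms, OwnerID}, {OwnerID, ZipCode}. Prime attributes: {Address, Bedrooms, OwnerID, ZipCode}.
The left-hand side of every FD is a superkey, so BCNF is satisfied.

BCNF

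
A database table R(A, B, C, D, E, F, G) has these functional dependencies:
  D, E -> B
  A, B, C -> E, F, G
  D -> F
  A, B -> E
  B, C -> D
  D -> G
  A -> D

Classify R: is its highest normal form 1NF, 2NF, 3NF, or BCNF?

Candidate keys: {A, B, C}, {A, C, E}. Prime attributes: {A, B, C, E}.
D, E -> B: {D, E}⁺ = {B, D, E, F, G}, which is not all of the attributes, so the left side is not a superkey — BCNF is violated.
Because {F} is non-prime and the left side of D -> F is not a superkey, the relation is not in 3NF.
Since {A} ⊂ {A, B, C} and {A}⁺ ⊇ {D, F, G} with {D, F, G} non-prime, there is a partial dependency; 2NF fails.

1NF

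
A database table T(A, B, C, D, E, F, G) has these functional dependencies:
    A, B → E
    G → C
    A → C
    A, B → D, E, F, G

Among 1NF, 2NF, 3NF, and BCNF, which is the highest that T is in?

1NF

Candidate key: {A, B}. Prime attributes: {A, B}.
For G → C we have {G}⁺ = {C, G}; {G} is not a superkey, so BCNF fails.
G → C determines the non-prime attribute {C} from a non-superkey — 3NF is violated.
{A} is a proper subset of the key {A, B}, and {A}⁺ contains the non-prime attribute {C} — a partial dependency, so 2NF is violated.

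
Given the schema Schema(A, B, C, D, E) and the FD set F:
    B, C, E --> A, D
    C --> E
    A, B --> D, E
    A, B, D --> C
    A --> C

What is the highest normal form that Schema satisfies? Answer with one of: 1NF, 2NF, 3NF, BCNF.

1NF

Candidate keys: {A, B}, {B, C}. Prime attributes: {A, B, C}.
C --> E: {C}⁺ = {C, E}, which is not all of the attributes, so the left side is not a superkey — BCNF is violated.
C --> E has non-prime {E} on the right and a non-superkey on the left, so 3NF fails.
The proper key subset {A} of {A, B} determines non-prime {E}, so the relation is not even in 2NF.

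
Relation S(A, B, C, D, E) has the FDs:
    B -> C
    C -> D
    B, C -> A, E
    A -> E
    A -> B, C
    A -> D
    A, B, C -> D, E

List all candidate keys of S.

Closure of {A} is {A, B, C, D, E}, the whole schema; {A} is a candidate key.
Closure of {B} is {A, B, C, D, E}, the whole schema; {B} is a candidate key.
Any other superkey properly contains one of these, so there are no further candidate keys.

{A}, {B}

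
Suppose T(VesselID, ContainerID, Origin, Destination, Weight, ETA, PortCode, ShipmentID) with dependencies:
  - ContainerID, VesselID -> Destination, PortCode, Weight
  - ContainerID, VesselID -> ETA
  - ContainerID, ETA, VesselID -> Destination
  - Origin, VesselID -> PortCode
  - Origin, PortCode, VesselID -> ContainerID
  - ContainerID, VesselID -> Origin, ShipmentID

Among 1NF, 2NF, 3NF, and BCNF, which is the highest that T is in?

BCNF

Candidate keys: {ContainerID, VesselID}, {Origin, VesselID}. Prime attributes: {ContainerID, Origin, VesselID}.
The left-hand side of every FD is a superkey, so BCNF is satisfied.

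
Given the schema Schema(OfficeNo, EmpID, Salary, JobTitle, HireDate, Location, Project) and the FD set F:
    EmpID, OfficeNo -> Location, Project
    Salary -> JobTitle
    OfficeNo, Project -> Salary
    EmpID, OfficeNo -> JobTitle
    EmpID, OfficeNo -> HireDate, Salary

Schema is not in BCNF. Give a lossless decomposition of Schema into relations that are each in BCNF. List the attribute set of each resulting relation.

{EmpID, HireDate, Location, OfficeNo, Project}; {JobTitle, Salary}; {OfficeNo, Project, Salary}

Candidate key of the original relation: {EmpID, OfficeNo}.
In {EmpID, HireDate, JobTitle, Location, OfficeNo, Project, Salary}, {Salary} is not a superkey ({Salary}⁺ restricted to this set is {JobTitle, Salary}), so split on Salary -> JobTitle into {JobTitle, Salary} and {EmpID, HireDate, Location, OfficeNo, Project, Salary}.
{JobTitle, Salary} is in BCNF.
In {EmpID, HireDate, Location, OfficeNo, Project, Salary}, {OfficeNo, Project} is not a superkey ({OfficeNo, Project}⁺ restricted to this set is {OfficeNo, Project, Salary}), so split on OfficeNo, Project -> Salary into {OfficeNo, Project, Salary} and {EmpID, HireDate, Location, OfficeNo, Project}.
{OfficeNo, Project, Salary} is in BCNF.
{EmpID, HireDate, Location, OfficeNo, Project} is in BCNF.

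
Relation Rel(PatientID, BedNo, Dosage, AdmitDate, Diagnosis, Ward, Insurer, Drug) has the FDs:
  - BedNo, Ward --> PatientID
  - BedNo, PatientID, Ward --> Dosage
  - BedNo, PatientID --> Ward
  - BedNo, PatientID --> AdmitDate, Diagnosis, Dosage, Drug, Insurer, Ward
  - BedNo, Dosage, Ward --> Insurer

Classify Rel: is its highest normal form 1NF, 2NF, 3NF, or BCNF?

BCNF

Candidate keys: {BedNo, PatientID}, {BedNo, Ward}. Prime attributes: {BedNo, PatientID, Ward}.
Each dependency's left side is a superkey — BCNF holds.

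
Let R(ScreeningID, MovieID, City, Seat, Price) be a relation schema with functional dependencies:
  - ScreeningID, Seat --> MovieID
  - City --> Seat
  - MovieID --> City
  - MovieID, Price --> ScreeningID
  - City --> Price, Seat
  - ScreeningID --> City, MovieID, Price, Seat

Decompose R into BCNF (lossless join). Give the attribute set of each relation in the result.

Candidate keys of the original relation: {MovieID}, {ScreeningID}.
{City, MovieID, Price, ScreeningID, Seat}: {City} determines {City, Price, Seat} here but is not a superkey — split on City --> Price, Seat, giving {City, Price, Seat} and {City, MovieID, ScreeningID}.
{City, Price, Seat} is in BCNF.
{City, MovieID, ScreeningID} is in BCNF.

{City, MovieID, ScreeningID}; {City, Price, Seat}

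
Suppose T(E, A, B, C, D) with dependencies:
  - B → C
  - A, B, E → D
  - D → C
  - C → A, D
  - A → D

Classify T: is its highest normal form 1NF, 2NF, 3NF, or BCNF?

Candidate key: {B, E}. Prime attributes: {B, E}.
B → C breaks BCNF: {B}⁺ = {A, B, C, D}, so {B} is not a superkey.
B → C has non-prime {C} on the right and a non-superkey on the left, so 3NF fails.
The proper key subset {B} of {B, E} determines non-prime {A, C, D}, so the relation is not even in 2NF.

1NF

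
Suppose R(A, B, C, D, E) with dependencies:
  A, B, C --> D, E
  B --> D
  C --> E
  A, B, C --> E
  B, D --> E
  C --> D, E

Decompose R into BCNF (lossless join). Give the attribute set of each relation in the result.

Candidate key of the original relation: {A, B, C}.
{A, B, C, D, E}: {B} determines {B, D, E} here but is not a superkey — split on B --> D, E, giving {B, D, E} and {A, B, C}.
{B, D, E}: every determinant is a superkey — BCNF.
{A, B, C}: every determinant is a superkey — BCNF.

{A, B, C}; {B, D, E}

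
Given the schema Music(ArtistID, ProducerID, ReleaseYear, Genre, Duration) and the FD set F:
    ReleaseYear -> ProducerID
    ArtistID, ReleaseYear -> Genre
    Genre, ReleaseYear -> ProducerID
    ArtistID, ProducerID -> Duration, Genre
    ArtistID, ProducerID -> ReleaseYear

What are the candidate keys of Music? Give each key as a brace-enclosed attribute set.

{ArtistID, ProducerID}, {ArtistID, ReleaseYear}

{ArtistID} never appears on the right of any FD, so every key must include it.
Closure of {ArtistID, ProducerID} is {ArtistID, Duration, Genre, ProducerID, ReleaseYear}, the whole schema; {ArtistID, ProducerID} is a candidate key.
Closure of {ArtistID, ReleaseYear} is {ArtistID, Duration, Genre, ProducerID, ReleaseYear}, the whole schema; {ArtistID, ReleaseYear} is a candidate key.
No proper subset of any of these is a key, and no other minimal superkey exists.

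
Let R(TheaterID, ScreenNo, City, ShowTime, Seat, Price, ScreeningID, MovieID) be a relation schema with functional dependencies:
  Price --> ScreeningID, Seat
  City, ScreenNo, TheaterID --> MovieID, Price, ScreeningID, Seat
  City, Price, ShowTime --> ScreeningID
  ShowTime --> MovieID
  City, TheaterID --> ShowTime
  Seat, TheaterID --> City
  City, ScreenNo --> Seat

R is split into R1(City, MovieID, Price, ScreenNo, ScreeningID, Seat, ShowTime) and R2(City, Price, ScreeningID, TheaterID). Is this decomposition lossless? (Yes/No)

No

The shared attributes are {City, Price, ScreeningID} and {City, Price, ScreeningID}⁺ = {City, Price, ScreeningID, Seat}.
The closure covers neither R1 nor R2 entirely; the join is not lossless.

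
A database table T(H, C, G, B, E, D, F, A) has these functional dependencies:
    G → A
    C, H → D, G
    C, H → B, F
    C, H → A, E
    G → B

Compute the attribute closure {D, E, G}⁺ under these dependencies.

{A, B, D, E, G}

Start with {D, E, G}.
G → A applies; add {A} → now {A, D, E, G}.
G → B applies; add {B} → now {A, B, D, E, G}.
No further FD applies.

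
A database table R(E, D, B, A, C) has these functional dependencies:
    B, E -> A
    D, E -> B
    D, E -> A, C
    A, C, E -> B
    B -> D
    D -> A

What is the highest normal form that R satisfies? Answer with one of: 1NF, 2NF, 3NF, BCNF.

Candidate keys: {A, C, E}, {B, E}, {D, E}. Prime attributes: {A, B, C, D, E}.
For B -> D we have {B}⁺ = {A, B, D}; {B} is not a superkey, so BCNF fails.
Since {D} ⊆ prime attributes and every other non-superkey FD also has a prime right side, the schema is in 3NF.

3NF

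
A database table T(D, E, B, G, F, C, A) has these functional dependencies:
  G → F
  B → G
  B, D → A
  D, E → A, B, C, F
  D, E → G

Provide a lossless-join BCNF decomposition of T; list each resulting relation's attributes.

Candidate key of the original relation: {D, E}.
Within {A, B, C, D, E, F, G}: {G}⁺ ∩ {A, B, C, D, E, F, G} = {F, G}, not the whole set, so G → F violates BCNF; decompose into {F, G} and {A, B, C, D, E, G}.
{F, G} has no BCNF violation.
Within {A, B, C, D, E, G}: {B}⁺ ∩ {A, B, C, D, E, G} = {B, G}, not the whole set, so B → G violates BCNF; decompose into {B, G} and {A, B, C, D, E}.
{B, G} has no BCNF violation.
Within {A, B, C, D, E}: {B, D}⁺ ∩ {A, B, C, D, E} = {A, B, D}, not the whole set, so B, D → A violates BCNF; decompose into {A, B, D} and {B, C, D, E}.
{A, B, D} has no BCNF violation.
{B, C, D, E} has no BCNF violation.

{A, B, D}; {B, C, D, E}; {B, G}; {F, G}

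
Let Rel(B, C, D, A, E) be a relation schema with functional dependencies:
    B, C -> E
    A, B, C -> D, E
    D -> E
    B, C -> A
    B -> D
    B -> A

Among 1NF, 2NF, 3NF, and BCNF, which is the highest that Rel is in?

1NF

Candidate key: {B, C}. Prime attributes: {B, C}.
For D -> E we have {D}⁺ = {D, E}; {D} is not a superkey, so BCNF fails.
Because {E} is non-prime and the left side of D -> E is not a superkey, the relation is not in 3NF.
Since {B} ⊂ {B, C} and {B}⁺ ⊇ {A, D, E} with {A, D, E} non-prime, there is a partial dependency; 2NF fails.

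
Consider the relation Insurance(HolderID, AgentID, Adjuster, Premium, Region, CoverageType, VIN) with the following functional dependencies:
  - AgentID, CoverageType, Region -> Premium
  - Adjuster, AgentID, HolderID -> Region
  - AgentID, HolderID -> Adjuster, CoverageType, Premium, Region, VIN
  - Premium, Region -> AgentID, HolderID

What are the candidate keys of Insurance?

{AgentID, HolderID}⁺ = {Adjuster, AgentID, CoverageType, HolderID, Premium, Region, VIN} — all of the relation — so {AgentID, HolderID} is a candidate key.
{Premium, Region}⁺ = {Adjuster, AgentID, CoverageType, HolderID, Premium, Region, VIN} — all of the relation — so {Premium, Region} is a candidate key.
{AgentID, CoverageType, Region}⁺ = {Adjuster, AgentID, CoverageType, HolderID, Premium, Region, VIN} — all of the relation — so {AgentID, CoverageType, Region} is a candidate key.
No proper subset of any of these is a key, and no other minimal superkey exists.

{AgentID, CoverageType, Region}, {AgentID, HolderID}, {Premium, Region}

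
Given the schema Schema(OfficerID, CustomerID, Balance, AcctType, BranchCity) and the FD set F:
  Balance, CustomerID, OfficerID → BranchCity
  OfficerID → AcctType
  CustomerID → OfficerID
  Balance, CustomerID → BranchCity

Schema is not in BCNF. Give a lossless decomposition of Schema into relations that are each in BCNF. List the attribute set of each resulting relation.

Candidate key of the original relation: {Balance, CustomerID}.
{AcctType, Balance, BranchCity, CustomerID, OfficerID}: {OfficerID} determines {AcctType, OfficerID} here but is not a superkey — split on OfficerID → AcctType, giving {AcctType, OfficerID} and {Balance, BranchCity, CustomerID, OfficerID}.
{AcctType, OfficerID} has no BCNF violation.
{Balance, BranchCity, CustomerID, OfficerID}: {CustomerID} determines {CustomerID, OfficerID} here but is not a superkey — split on CustomerID → OfficerID, giving {CustomerID, OfficerID} and {Balance, BranchCity, CustomerID}.
{CustomerID, OfficerID} has no BCNF violation.
{Balance, BranchCity, CustomerID} has no BCNF violation.

{AcctType, OfficerID}; {Balance, BranchCity, CustomerID}; {CustomerID, OfficerID}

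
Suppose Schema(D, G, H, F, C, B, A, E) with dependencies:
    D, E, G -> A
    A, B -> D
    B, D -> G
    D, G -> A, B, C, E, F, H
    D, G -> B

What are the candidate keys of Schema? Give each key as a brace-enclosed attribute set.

{A, B}, {B, D}, {D, G}

{A, B}⁺ = {A, B, C, D, E, F, G, H}, which is every attribute, so {A, B} is a candidate key.
{B, D}⁺ = {A, B, C, D, E, F, G, H}, which is every attribute, so {B, D} is a candidate key.
{D, G}⁺ = {A, B, C, D, E, F, G, H}, which is every attribute, so {D, G} is a candidate key.
No proper subset of any of these is a key, and no other minimal superkey exists.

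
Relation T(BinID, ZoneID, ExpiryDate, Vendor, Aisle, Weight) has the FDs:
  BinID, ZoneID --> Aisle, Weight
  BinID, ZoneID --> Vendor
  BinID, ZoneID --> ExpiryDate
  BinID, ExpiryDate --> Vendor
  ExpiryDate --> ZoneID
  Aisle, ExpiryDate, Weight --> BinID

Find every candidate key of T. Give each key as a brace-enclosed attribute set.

{BinID, ExpiryDate} is a candidate key since {BinID, ExpiryDate}⁺ = {Aisle, BinID, ExpiryDate, Vendor, Weight, ZoneID} covers every attribute.
{BinID, ZoneID} is a candidate key since {BinID, ZoneID}⁺ = {Aisle, BinID, ExpiryDate, Vendor, Weight, ZoneID} covers every attribute.
{Aisle, ExpiryDate, Weight} is a candidate key since {Aisle, ExpiryDate, Weight}⁺ = {Aisle, BinID, ExpiryDate, Vendor, Weight, ZoneID} covers every attribute.
No proper subset of any of these is a key, and no other minimal superkey exists.

{Aisle, ExpiryDate, Weight}, {BinID, ExpiryDate}, {BinID, ZoneID}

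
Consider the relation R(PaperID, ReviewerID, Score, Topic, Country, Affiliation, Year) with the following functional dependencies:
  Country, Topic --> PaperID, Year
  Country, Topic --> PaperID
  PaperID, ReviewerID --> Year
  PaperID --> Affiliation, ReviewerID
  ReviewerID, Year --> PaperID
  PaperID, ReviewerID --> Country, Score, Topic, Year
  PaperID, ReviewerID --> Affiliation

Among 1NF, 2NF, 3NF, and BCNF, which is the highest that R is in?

Candidate keys: {Country, Topic}, {PaperID}, {ReviewerID, Year}. Prime attributes: {Country, PaperID, ReviewerID, Topic, Year}.
Each dependency's left side is a superkey — BCNF holds.

BCNF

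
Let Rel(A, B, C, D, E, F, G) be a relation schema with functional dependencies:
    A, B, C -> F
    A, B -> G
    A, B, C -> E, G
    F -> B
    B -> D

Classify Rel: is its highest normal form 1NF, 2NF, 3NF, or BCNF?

Candidate keys: {A, B, C}, {A, C, F}. Prime attributes: {A, B, C, F}.
A, B -> G: {A, B}⁺ = {A, B, D, G}, which is not all of the attributes, so the left side is not a superkey — BCNF is violated.
A, B -> G determines the non-prime attribute {G} from a non-superkey — 3NF is violated.
Since {B} ⊂ {A, B, C} and {B}⁺ ⊇ {D} with {D} non-prime, there is a partial dependency; 2NF fails.

1NF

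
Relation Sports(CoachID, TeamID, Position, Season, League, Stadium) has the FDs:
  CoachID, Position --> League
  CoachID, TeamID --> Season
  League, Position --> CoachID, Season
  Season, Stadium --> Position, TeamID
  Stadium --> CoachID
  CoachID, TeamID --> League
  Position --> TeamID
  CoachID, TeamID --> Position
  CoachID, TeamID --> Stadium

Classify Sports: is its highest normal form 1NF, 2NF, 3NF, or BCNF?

3NF

Candidate keys: {CoachID, Position}, {CoachID, TeamID}, {League, Position}, {Position, Stadium}, {Season, Stadium}, {Stadium, TeamID}. Prime attributes: {CoachID, League, Position, Season, Stadium, TeamID}.
Stadium --> CoachID breaks BCNF: {Stadium}⁺ = {CoachID, Stadium}, so {Stadium} is not a superkey.
Its right-hand attributes {CoachID} are all prime, as are those of every other non-superkey FD — the relation is in 3NF.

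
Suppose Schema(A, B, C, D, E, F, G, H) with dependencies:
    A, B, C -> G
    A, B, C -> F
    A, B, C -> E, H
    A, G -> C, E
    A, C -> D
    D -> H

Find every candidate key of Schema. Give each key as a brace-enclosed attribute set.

{A, B, C}, {A, B, G}

{A, B} never appear on the right of any FD, so every key must include all of them.
{A, B, C}⁺ = {A, B, C, D, E, F, G, H} — all of the relation — so {A, B, C} is a candidate key.
{A, B, G}⁺ = {A, B, C, D, E, F, G, H} — all of the relation — so {A, B, G} is a candidate key.
Any other superkey properly contains one of these, so there are no further candidate keys.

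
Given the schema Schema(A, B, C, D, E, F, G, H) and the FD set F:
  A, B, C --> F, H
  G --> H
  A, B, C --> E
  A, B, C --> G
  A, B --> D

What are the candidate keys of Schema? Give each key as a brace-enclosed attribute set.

No FD produces {A, B, C}, so they must be in every candidate key.
{A, B, C} is a candidate key since {A, B, C}⁺ = {A, B, C, D, E, F, G, H} covers every attribute.
No other minimal set has full closure, so this is the only candidate key.

{A, B, C}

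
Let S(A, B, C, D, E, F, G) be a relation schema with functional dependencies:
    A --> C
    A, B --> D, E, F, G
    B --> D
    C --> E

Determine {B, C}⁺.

{B, C, D, E}

Start with {B, C}.
B --> D applies; add {D} → now {B, C, D}.
C --> E applies; add {E} → now {B, C, D, E}.
No further FD applies.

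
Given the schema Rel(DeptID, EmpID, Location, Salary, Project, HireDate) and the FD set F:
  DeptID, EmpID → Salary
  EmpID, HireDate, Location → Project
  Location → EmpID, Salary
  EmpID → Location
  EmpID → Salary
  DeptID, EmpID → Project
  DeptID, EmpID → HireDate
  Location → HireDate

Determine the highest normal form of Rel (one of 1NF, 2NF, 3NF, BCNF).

Candidate keys: {DeptID, EmpID}, {DeptID, Location}. Prime attributes: {DeptID, EmpID, Location}.
EmpID, HireDate, Location → Project: {EmpID, HireDate, Location}⁺ = {EmpID, HireDate, Location, Project, Salary}, which is not all of the attributes, so the left side is not a superkey — BCNF is violated.
Because {Project} is non-prime and the left side of EmpID, HireDate, Location → Project is not a superkey, the relation is not in 3NF.
The proper key subset {EmpID} of {DeptID, EmpID} determines non-prime {HireDate, Project, Salary}, so the relation is not even in 2NF.

1NF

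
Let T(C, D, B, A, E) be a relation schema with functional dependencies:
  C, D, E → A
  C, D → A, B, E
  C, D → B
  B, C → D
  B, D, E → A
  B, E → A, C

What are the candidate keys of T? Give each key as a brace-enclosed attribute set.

{B, C}, {B, E}, {C, D}

Closure of {B, C} is {A, B, C, D, E}, the whole schema; {B, C} is a candidate key.
Closure of {B, E} is {A, B, C, D, E}, the whole schema; {B, E} is a candidate key.
Closure of {C, D} is {A, B, C, D, E}, the whole schema; {C, D} is a candidate key.
These are minimal and exhaustive — every other superkey contains one of them.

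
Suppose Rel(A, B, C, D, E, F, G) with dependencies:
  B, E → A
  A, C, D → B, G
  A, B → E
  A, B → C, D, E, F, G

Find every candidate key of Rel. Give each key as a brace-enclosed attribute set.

{A, B}⁺ = {A, B, C, D, E, F, G} — all of the relation — so {A, B} is a candidate key.
{B, E}⁺ = {A, B, C, D, E, F, G} — all of the relation — so {B, E} is a candidate key.
{A, C, D}⁺ = {A, B, C, D, E, F, G} — all of the relation — so {A, C, D} is a candidate key.
Any other superkey properly contains one of these, so there are no further candidate keys.

{A, B}, {A, C, D}, {B, E}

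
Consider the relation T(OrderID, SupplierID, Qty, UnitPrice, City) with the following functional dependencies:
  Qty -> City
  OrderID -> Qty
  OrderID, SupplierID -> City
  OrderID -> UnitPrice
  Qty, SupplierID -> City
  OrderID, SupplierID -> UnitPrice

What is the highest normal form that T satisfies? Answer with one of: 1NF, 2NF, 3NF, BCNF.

Candidate key: {OrderID, SupplierID}. Prime attributes: {OrderID, SupplierID}.
Qty -> City breaks BCNF: {Qty}⁺ = {City, Qty}, so {Qty} is not a superkey.
Qty -> City determines the non-prime attribute {City} from a non-superkey — 3NF is violated.
Since {OrderID} ⊂ {OrderID, SupplierID} and {OrderID}⁺ ⊇ {City, Qty, UnitPrice} with {City, Qty, UnitPrice} non-prime, there is a partial dependency; 2NF fails.

1NF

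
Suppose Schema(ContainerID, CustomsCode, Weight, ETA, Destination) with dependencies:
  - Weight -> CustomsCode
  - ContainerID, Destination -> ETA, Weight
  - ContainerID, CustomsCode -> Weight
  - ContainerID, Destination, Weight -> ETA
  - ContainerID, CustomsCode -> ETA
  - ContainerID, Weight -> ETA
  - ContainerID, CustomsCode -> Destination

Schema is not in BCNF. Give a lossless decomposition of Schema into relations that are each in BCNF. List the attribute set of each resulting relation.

{ContainerID, Destination, ETA, Weight}; {CustomsCode, Weight}

Candidate keys of the original relation: {ContainerID, CustomsCode}, {ContainerID, Destination}, {ContainerID, Weight}.
Within {ContainerID, CustomsCode, Destination, ETA, Weight}: {Weight}⁺ ∩ {ContainerID, CustomsCode, Destination, ETA, Weight} = {CustomsCode, Weight}, not the whole set, so Weight -> CustomsCode violates BCNF; decompose into {CustomsCode, Weight} and {ContainerID, Destination, ETA, Weight}.
{CustomsCode, Weight} is in BCNF.
{ContainerID, Destination, ETA, Weight} is in BCNF.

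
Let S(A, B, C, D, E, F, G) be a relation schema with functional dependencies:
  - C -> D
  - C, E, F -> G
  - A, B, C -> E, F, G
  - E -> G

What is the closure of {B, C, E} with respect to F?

{B, C, D, E, G}

Start with {B, C, E}.
C -> D applies; add {D} → now {B, C, D, E}.
E -> G applies; add {G} → now {B, C, D, E, G}.
No further FD applies.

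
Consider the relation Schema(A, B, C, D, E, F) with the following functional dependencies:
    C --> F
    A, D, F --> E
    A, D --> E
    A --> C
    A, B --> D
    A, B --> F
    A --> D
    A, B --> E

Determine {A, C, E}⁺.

Start with {A, C, E}.
C --> F applies; add {F} → now {A, C, E, F}.
A --> D applies; add {D} → now {A, C, D, E, F}.
No further FD applies.

{A, C, D, E, F}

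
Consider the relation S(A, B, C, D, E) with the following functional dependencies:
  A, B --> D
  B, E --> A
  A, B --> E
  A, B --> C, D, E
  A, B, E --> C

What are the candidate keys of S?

No FD produces {B}, so it must be in every candidate key.
Closure of {A, B} is {A, B, C, D, E}, the whole schema; {A, B} is a candidate key.
Closure of {B, E} is {A, B, C, D, E}, the whole schema; {B, E} is a candidate key.
These are minimal and exhaustive — every other superkey contains one of them.

{A, B}, {B, E}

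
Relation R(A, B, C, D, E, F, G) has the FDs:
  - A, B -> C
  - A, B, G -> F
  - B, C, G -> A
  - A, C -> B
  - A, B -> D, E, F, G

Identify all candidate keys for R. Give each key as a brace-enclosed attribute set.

{A, B}, {A, C}, {B, C, G}

{A, B}⁺ = {A, B, C, D, E, F, G} — all of the relation — so {A, B} is a candidate key.
{A, C}⁺ = {A, B, C, D, E, F, G} — all of the relation — so {A, C} is a candidate key.
{B, C, G}⁺ = {A, B, C, D, E, F, G} — all of the relation — so {B, C, G} is a candidate key.
No proper subset of any of these is a key, and no other minimal superkey exists.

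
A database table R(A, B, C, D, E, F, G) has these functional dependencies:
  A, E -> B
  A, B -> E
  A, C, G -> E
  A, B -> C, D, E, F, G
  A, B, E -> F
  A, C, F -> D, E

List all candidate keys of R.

{A, B}, {A, C, F}, {A, C, G}, {A, E}

No FD produces {A}, so it must be in every candidate key.
{A, B}⁺ = {A, B, C, D, E, F, G} — all of the relation — so {A, B} is a candidate key.
{A, E}⁺ = {A, B, C, D, E, F, G} — all of the relation — so {A, E} is a candidate key.
{A, C, F}⁺ = {A, B, C, D, E, F, G} — all of the relation — so {A, C, F} is a candidate key.
{A, C, G}⁺ = {A, B, C, D, E, F, G} — all of the relation — so {A, C, G} is a candidate key.
No proper subset of any of these is a key, and no other minimal superkey exists.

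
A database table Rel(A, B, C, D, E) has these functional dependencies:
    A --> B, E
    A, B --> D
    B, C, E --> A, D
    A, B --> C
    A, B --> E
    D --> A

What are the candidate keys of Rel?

{A}, {B, C, E}, {D}

{A}⁺ = {A, B, C, D, E}, which is every attribute, so {A} is a candidate key.
{D}⁺ = {A, B, C, D, E}, which is every attribute, so {D} is a candidate key.
{B, C, E}⁺ = {A, B, C, D, E}, which is every attribute, so {B, C, E} is a candidate key.
These are minimal and exhaustive — every other superkey contains one of them.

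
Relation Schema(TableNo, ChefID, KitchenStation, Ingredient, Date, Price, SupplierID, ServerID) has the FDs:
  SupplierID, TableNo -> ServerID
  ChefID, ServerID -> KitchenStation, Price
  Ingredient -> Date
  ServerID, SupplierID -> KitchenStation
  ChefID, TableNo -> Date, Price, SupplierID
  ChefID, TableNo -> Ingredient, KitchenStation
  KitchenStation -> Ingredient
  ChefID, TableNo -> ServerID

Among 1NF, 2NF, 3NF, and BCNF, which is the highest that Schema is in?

2NF

Candidate key: {ChefID, TableNo}. Prime attributes: {ChefID, TableNo}.
SupplierID, TableNo -> ServerID: {SupplierID, TableNo}⁺ = {Date, Ingredient, KitchenStation, ServerID, SupplierID, TableNo}, which is not all of the attributes, so the left side is not a superkey — BCNF is violated.
SupplierID, TableNo -> ServerID has non-prime {ServerID} on the right and a non-superkey on the left, so 3NF fails.
No proper subset of a key has a non-prime attribute in its closure, so there is no partial dependency; 2NF holds.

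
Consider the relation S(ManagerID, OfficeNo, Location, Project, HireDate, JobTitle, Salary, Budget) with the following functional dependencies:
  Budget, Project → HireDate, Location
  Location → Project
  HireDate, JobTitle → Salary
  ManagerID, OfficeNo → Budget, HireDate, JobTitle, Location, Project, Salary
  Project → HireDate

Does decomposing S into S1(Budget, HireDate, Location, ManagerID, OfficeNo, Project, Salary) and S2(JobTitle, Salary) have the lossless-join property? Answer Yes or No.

The shared attributes are {Salary} and {Salary}⁺ = {Salary}.
The closure covers neither S1 nor S2 entirely; the join is not lossless.

No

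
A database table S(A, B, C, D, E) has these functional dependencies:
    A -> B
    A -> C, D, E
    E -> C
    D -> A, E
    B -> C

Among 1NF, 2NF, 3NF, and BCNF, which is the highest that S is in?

2NF

Candidate keys: {A}, {D}. Prime attributes: {A, D}.
E -> C: {E}⁺ = {C, E}, which is not all of the attributes, so the left side is not a superkey — BCNF is violated.
Because {C} is non-prime and the left side of E -> C is not a superkey, the relation is not in 3NF.
With only single-attribute keys there can be no partial dependency, so 2NF holds.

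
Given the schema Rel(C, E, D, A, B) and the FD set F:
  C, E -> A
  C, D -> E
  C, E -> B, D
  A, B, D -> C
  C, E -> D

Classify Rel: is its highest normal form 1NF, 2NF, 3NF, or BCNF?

Candidate keys: {A, B, D}, {C, D}, {C, E}. Prime attributes: {A, B, C, D, E}.
The left-hand side of every FD is a superkey, so BCNF is satisfied.

BCNF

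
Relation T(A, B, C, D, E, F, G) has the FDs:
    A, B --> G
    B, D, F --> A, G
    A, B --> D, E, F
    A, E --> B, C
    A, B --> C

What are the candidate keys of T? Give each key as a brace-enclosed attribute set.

{A, B}, {A, E}, {B, D, F}

Closure of {A, B} is {A, B, C, D, E, F, G}, the whole schema; {A, B} is a candidate key.
Closure of {A, E} is {A, B, C, D, E, F, G}, the whole schema; {A, E} is a candidate key.
Closure of {B, D, F} is {A, B, C, D, E, F, G}, the whole schema; {B, D, F} is a candidate key.
No proper subset of any of these is a key, and no other minimal superkey exists.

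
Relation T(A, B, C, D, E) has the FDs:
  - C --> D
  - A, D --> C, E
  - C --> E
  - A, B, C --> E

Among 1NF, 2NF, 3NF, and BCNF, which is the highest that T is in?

Candidate keys: {A, B, C}, {A, B, D}. Prime attributes: {A, B, C, D}.
C --> D breaks BCNF: {C}⁺ = {C, D, E}, so {C} is not a superkey.
A, D --> C, E determines the non-prime attribute {E} from a non-superkey — 3NF is violated.
The proper key subset {C} of {A, B, C} determines non-prime {E}, so the relation is not even in 2NF.

1NF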